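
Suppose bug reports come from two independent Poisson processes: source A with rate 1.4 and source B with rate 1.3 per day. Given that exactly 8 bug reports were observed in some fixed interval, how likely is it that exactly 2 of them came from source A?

Given the total, each event is independently from source A with probability p = λ_A/(λ_A+λ_B) = 1.4/2.7 ≈ 0.5185.
So K ~ Binomial(8, 1.4/2.7): P(K = 2) = C(8,2) · (1.4/2.7)^2 · (1.3/2.7)^6 ≈ 0.0938.

0.0938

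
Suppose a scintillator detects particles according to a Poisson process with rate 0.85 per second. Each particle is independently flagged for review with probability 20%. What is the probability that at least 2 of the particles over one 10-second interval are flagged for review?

0.5068

Thinning: the particles that are flagged for review themselves form a Poisson process with rate 0.2 × 0.85 = 0.17 per second.
Over the interval, μ = 0.17 × 10 = 1.7 (a 10-second interval = 10 seconds).
P(N ≥ 2) = 1 − P(N ≤ 1) ≈ 0.5068.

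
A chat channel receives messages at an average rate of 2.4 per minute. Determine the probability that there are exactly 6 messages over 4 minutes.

Over the interval, μ = 2.4 × 4 = 9.6 (4 minutes).
P(N = 6) = e^(−μ) μ^6/6! = e^(−9.6) · 9.6^6/720 ≈ 0.0736.

0.0736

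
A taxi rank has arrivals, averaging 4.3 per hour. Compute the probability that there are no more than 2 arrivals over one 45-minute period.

0.3747

Over the interval, μ = 4.3 × 0.75 = 3.225 (a 45-minute period = 0.75 hours).
P(N ≤ 2) = Σ_{j=0}^{2} e^(−μ) μ^j/j! ≈ 0.3747.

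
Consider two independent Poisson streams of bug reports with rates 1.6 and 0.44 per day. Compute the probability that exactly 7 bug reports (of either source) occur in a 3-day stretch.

0.1403

Independent Poisson processes superpose: combined rate λ = 1.6 + 0.44 = 2.04 per day.
Over the interval, μ = 2.04 × 3 = 6.12 (a 3-day stretch = 3 days).
P(N = 7) = e^(−6.12) · 6.12^7/7! ≈ 0.1403.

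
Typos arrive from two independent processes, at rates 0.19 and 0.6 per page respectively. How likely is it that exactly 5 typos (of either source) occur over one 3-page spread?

0.0582

Independent Poisson processes superpose: combined rate λ = 0.19 + 0.6 = 0.79 per page.
Over the interval, μ = 0.79 × 3 = 2.37 (a 3-page spread = 3 pages).
P(N = 5) = e^(−2.37) · 2.37^5/5! ≈ 0.0582.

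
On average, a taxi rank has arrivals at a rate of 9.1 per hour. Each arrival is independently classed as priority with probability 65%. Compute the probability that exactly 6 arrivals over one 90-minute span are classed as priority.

Thinning: the arrivals that are classed as priority themselves form a Poisson process with rate 0.65 × 9.1 = 5.915 per hour.
Over the interval, μ = 5.915 × 1.5 = 8.8725 (a 90-minute span = 1.5 hours).
P(N = 6) = e^(−8.8725) · 8.8725^6/6! ≈ 0.0950.

0.0950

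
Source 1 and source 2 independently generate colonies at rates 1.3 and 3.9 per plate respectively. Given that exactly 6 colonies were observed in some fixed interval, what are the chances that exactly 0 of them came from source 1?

0.1780

Given the total, each event is independently from source 1 with probability p = λ_1/(λ_1+λ_2) = 1.3/5.2 = 0.2500.
So K ~ Binomial(6, 1.3/5.2): P(K = 0) = C(6,0) · (1.3/5.2)^0 · (3.9/5.2)^6 ≈ 0.1780.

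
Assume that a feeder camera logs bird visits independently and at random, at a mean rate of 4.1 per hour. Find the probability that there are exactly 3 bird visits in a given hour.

0.1904

With mean μ = 4.1 per hour,
P(N = 3) = e^(−μ) μ^3/3! = e^(−4.1) · 4.1^3/6 ≈ 0.1904.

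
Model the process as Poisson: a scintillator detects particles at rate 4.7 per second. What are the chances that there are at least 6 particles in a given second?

0.3316

With mean μ = 4.7 per second,
P(N ≥ 6) = 1 − P(N ≤ 5) = 1 − Σ_{j=0}^{5} e^(−μ) μ^j/j! ≈ 0.3316.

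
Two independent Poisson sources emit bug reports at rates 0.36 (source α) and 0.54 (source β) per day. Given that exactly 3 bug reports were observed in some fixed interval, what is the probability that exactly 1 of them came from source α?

0.4320

Given the total, each event is independently from source α with probability p = λ_α/(λ_α+λ_β) = 0.36/0.9 = 0.4000.
So K ~ Binomial(3, 0.36/0.9): P(K = 1) = C(3,1) · (0.36/0.9)^1 · (0.54/0.9)^2 ≈ 0.4320.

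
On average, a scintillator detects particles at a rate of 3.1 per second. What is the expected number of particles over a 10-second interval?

E[N] = λt = 3.1 × 10 = 31 (a 10-second interval = 10 seconds).

31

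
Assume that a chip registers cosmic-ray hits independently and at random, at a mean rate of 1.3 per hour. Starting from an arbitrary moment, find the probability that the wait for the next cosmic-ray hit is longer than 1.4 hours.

The wait for the next event is exponential with rate λ = 1.3 per hour.
P(T > 1.4) = e^(−λt) = e^(−1.3 × 1.4) = e^(−1.82) ≈ 0.1620.

0.1620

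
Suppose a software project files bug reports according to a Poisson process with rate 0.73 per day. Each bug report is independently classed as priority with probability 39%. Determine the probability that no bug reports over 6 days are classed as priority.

0.1812

Thinning: the bug reports that are classed as priority themselves form a Poisson process with rate 0.39 × 0.73 = 0.2847 per day.
Over the interval, μ = 0.2847 × 6 = 1.7082 (6 days).
P(N = 0) = e^(−1.7082) · 1.7082^0/0! ≈ 0.1812.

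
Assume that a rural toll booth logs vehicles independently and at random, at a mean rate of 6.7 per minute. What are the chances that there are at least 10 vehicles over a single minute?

0.1404

With mean μ = 6.7 per minute,
P(N ≥ 10) = 1 − P(N ≤ 9) = 1 − Σ_{j=0}^{9} e^(−μ) μ^j/j! ≈ 0.1404.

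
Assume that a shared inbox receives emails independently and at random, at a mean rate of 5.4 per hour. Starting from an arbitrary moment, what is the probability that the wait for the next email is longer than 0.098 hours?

0.5891

The wait for the next event is exponential with rate λ = 5.4 per hour.
P(T > 0.098) = e^(−λt) = e^(−5.4 × 0.098) = e^(−0.5292) ≈ 0.5891.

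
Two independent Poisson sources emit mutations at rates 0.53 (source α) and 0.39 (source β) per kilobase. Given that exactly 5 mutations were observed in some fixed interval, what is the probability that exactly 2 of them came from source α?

0.2528

Given the total, each event is independently from source α with probability p = λ_α/(λ_α+λ_β) = 0.53/0.92 ≈ 0.5761.
So K ~ Binomial(5, 0.53/0.92): P(K = 2) = C(5,2) · (0.53/0.92)^2 · (0.39/0.92)^3 ≈ 0.2528.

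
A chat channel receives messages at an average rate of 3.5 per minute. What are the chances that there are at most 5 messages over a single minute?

With mean μ = 3.5 per minute,
P(N ≤ 5) = Σ_{j=0}^{5} e^(−μ) μ^j/j! ≈ 0.8576.

0.8576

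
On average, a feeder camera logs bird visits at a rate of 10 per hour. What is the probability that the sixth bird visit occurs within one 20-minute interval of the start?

0.1212

Over the interval, μ = 10 × 1/3 ≈ 3.33333 (a 20-minute interval = 1/3 hours).
The sixth arrival falls in the interval iff at least 6 events occur there: P(S_6 ≤ t) = P(N ≥ 6) = 1 − P(N ≤ 5) ≈ 0.1212.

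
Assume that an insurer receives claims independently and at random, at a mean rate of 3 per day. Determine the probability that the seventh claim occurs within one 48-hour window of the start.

0.3937

Over the interval, μ = 3 × 2 = 6 (a 48-hour window = 2 days).
The seventh arrival falls in the interval iff at least 7 events occur there: P(S_7 ≤ t) = P(N ≥ 7) = 1 − P(N ≤ 6) ≈ 0.3937.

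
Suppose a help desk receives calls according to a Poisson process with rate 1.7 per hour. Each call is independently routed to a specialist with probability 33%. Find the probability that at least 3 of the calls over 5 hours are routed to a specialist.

0.5317

Thinning: the calls that are routed to a specialist themselves form a Poisson process with rate 0.33 × 1.7 = 0.561 per hour.
Over the interval, μ = 0.561 × 5 = 2.805 (5 hours).
P(N ≥ 3) = 1 − P(N ≤ 2) ≈ 0.5317.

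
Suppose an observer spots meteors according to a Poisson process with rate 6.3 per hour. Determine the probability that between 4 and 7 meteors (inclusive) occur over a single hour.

0.5754

With mean μ = 6.3 per hour,
P(4 ≤ N ≤ 7) = Σ_{j=4}^{7} e^(−6.3) · 6.3^j/j! ≈ 0.5754.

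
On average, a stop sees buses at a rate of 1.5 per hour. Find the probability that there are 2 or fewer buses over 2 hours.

Over the interval, μ = 1.5 × 2 = 3 (2 hours).
P(N ≤ 2) = Σ_{j=0}^{2} e^(−μ) μ^j/j! ≈ 0.4232.

0.4232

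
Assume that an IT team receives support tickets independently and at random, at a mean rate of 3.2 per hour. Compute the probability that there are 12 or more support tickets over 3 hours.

0.2588

Over the interval, μ = 3.2 × 3 = 9.6 (3 hours).
P(N ≥ 12) = 1 − P(N ≤ 11) = 1 − Σ_{j=0}^{11} e^(−μ) μ^j/j! ≈ 0.2588.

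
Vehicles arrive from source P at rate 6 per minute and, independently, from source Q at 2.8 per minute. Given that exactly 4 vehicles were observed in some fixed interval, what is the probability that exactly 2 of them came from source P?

0.2824

Given the total, each event is independently from source P with probability p = λ_P/(λ_P+λ_Q) = 6/8.8 ≈ 0.6818.
So K ~ Binomial(4, 6/8.8): P(K = 2) = C(4,2) · (6/8.8)^2 · (2.8/8.8)^2 ≈ 0.2824.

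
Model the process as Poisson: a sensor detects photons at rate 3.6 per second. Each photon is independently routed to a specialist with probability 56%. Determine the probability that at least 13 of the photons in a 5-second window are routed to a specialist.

0.2161

Thinning: the photons that are routed to a specialist themselves form a Poisson process with rate 0.56 × 3.6 = 2.016 per second.
Over the interval, μ = 2.016 × 5 = 10.08 (a 5-second window = 5 seconds).
P(N ≥ 13) = 1 − P(N ≤ 12) ≈ 0.2161.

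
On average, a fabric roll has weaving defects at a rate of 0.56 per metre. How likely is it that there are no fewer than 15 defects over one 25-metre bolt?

Over the interval, μ = 0.56 × 25 = 14 (a 25-metre bolt = 25 metres).
P(N ≥ 15) = 1 − P(N ≤ 14) = 1 − Σ_{j=0}^{14} e^(−μ) μ^j/j! ≈ 0.4296.

0.4296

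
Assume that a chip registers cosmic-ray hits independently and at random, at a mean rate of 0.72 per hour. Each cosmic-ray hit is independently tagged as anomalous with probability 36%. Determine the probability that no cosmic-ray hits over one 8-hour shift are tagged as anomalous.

0.1257

Thinning: the cosmic-ray hits that are tagged as anomalous themselves form a Poisson process with rate 0.36 × 0.72 = 0.2592 per hour.
Over the interval, μ = 0.2592 × 8 = 2.0736 (an 8-hour shift = 8 hours).
P(N = 0) = e^(−2.0736) · 2.0736^0/0! ≈ 0.1257.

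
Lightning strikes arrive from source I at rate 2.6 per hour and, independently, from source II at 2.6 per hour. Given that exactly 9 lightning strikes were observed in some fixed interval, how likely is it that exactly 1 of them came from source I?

0.0176

Given the total, each event is independently from source I with probability p = λ_I/(λ_I+λ_II) = 2.6/5.2 = 0.5000.
So K ~ Binomial(9, 2.6/5.2): P(K = 1) = C(9,1) · (2.6/5.2)^1 · (2.6/5.2)^8 ≈ 0.0176.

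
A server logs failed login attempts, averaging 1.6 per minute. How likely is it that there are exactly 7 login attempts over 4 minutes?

0.1450

Over the interval, μ = 1.6 × 4 = 6.4 (4 minutes).
P(N = 7) = e^(−μ) μ^7/7! = e^(−6.4) · 6.4^7/5040 ≈ 0.1450.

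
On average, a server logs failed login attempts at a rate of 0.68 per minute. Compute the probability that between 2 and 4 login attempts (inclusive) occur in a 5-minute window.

0.5973

Over the interval, μ = 0.68 × 5 = 3.4 (a 5-minute window = 5 minutes).
P(2 ≤ N ≤ 4) = Σ_{j=2}^{4} e^(−3.4) · 3.4^j/j! ≈ 0.5973.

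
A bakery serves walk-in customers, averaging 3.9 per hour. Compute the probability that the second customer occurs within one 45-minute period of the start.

Over the interval, μ = 3.9 × 0.75 = 2.925 (a 45-minute period = 0.75 hours).
The second arrival falls in the interval iff at least 2 events occur there: P(S_2 ≤ t) = P(N ≥ 2) = 1 − P(N ≤ 1) ≈ 0.7894.

0.7894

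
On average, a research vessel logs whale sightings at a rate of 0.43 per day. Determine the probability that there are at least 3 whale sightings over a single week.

Over the interval, μ = 0.43 × 7 = 3.01 (a week = 7 days).
P(N ≥ 3) = 1 − P(N ≤ 2) = 1 − Σ_{j=0}^{2} e^(−μ) μ^j/j! ≈ 0.5790.

0.5790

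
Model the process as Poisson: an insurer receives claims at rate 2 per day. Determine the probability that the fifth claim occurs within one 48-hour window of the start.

Over the interval, μ = 2 × 2 = 4 (a 48-hour window = 2 days).
The fifth arrival falls in the interval iff at least 5 events occur there: P(S_5 ≤ t) = P(N ≥ 5) = 1 − P(N ≤ 4) ≈ 0.3712.

0.3712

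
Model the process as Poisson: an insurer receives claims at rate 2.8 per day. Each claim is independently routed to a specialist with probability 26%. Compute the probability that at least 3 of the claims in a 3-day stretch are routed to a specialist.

0.3730

Thinning: the claims that are routed to a specialist themselves form a Poisson process with rate 0.26 × 2.8 = 0.728 per day.
Over the interval, μ = 0.728 × 3 = 2.184 (a 3-day stretch = 3 days).
P(N ≥ 3) = 1 − P(N ≤ 2) ≈ 0.3730.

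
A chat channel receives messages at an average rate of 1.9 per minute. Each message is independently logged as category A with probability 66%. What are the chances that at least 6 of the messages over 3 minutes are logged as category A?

Thinning: the messages that are logged as category A themselves form a Poisson process with rate 0.66 × 1.9 = 1.254 per minute.
Over the interval, μ = 1.254 × 3 = 3.762 (3 minutes).
P(N ≥ 6) = 1 − P(N ≤ 5) ≈ 0.1789.

0.1789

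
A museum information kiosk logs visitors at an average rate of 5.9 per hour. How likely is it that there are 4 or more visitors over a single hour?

0.8396

With mean μ = 5.9 per hour,
P(N ≥ 4) = 1 − P(N ≤ 3) = 1 − Σ_{j=0}^{3} e^(−μ) μ^j/j! ≈ 0.8396.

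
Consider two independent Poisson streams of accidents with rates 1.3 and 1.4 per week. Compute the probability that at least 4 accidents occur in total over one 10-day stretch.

Independent Poisson processes superpose: combined rate λ = 1.3 + 1.4 = 2.7 per week.
Over the interval, μ = 2.7 × 10/7 ≈ 3.85714 (a 10-day stretch = 10/7 weeks).
P(N ≥ 4) = 1 − P(N ≤ 3) ≈ 0.5381.

0.5381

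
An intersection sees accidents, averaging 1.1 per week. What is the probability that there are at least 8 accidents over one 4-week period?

0.0786

Over the interval, μ = 1.1 × 4 = 4.4 (a 4-week period = 4 weeks).
P(N ≥ 8) = 1 − P(N ≤ 7) = 1 − Σ_{j=0}^{7} e^(−μ) μ^j/j! ≈ 0.0786.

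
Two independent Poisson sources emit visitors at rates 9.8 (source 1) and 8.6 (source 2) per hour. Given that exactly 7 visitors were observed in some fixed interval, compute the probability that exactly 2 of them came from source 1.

0.1329

Given the total, each event is independently from source 1 with probability p = λ_1/(λ_1+λ_2) = 9.8/18.4 ≈ 0.5326.
So K ~ Binomial(7, 9.8/18.4): P(K = 2) = C(7,2) · (9.8/18.4)^2 · (8.6/18.4)^5 ≈ 0.1329.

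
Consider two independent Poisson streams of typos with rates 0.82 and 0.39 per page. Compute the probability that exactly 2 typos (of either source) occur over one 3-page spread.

Independent Poisson processes superpose: combined rate λ = 0.82 + 0.39 = 1.21 per page.
Over the interval, μ = 1.21 × 3 = 3.63 (a 3-page spread = 3 pages).
P(N = 2) = e^(−3.63) · 3.63^2/2! ≈ 0.1747.

0.1747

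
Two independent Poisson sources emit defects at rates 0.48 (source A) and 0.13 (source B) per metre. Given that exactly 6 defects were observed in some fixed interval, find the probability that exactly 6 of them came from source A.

Given the total, each event is independently from source A with probability p = λ_A/(λ_A+λ_B) = 0.48/0.61 ≈ 0.7869.
So K ~ Binomial(6, 0.48/0.61): P(K = 6) = C(6,6) · (0.48/0.61)^6 · (0.13/0.61)^0 ≈ 0.2374.

0.2374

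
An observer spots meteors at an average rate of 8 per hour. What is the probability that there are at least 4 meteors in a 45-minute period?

0.8488

Over the interval, μ = 8 × 0.75 = 6 (a 45-minute period = 0.75 hours).
P(N ≥ 4) = 1 − P(N ≤ 3) = 1 − Σ_{j=0}^{3} e^(−μ) μ^j/j! ≈ 0.8488.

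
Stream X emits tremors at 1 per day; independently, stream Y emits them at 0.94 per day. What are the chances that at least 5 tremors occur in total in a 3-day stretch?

0.6901

Independent Poisson processes superpose: combined rate λ = 1 + 0.94 = 1.94 per day.
Over the interval, μ = 1.94 × 3 = 5.82 (a 3-day stretch = 3 days).
P(N ≥ 5) = 1 − P(N ≤ 4) ≈ 0.6901.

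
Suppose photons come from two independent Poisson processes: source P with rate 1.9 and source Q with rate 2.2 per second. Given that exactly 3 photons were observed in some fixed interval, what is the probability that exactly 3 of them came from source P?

0.0995

Given the total, each event is independently from source P with probability p = λ_P/(λ_P+λ_Q) = 1.9/4.1 ≈ 0.4634.
So K ~ Binomial(3, 1.9/4.1): P(K = 3) = C(3,3) · (1.9/4.1)^3 · (2.2/4.1)^0 ≈ 0.0995.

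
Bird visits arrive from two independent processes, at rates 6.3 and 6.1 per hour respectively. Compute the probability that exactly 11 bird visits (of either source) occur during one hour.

0.1100

Independent Poisson processes superpose: combined rate λ = 6.3 + 6.1 = 12.4 per hour.
So μ = 12.4.
P(N = 11) = e^(−12.4) · 12.4^11/11! ≈ 0.1100.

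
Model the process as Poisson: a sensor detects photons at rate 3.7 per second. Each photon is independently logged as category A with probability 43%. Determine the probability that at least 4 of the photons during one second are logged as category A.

0.0776

Thinning: the photons that are logged as category A themselves form a Poisson process with rate 0.43 × 3.7 = 1.591 per second.
So μ = 1.591.
P(N ≥ 4) = 1 − P(N ≤ 3) ≈ 0.0776.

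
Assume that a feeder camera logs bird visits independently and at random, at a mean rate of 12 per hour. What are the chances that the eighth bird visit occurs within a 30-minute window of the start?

Over the interval, μ = 12 × 0.5 = 6 (a 30-minute window = 0.5 hours).
The eighth arrival falls in the interval iff at least 8 events occur there: P(S_8 ≤ t) = P(N ≥ 8) = 1 − P(N ≤ 7) ≈ 0.2560.

0.2560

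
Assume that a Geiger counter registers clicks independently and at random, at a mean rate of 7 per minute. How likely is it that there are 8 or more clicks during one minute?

With mean μ = 7 per minute,
P(N ≥ 8) = 1 − P(N ≤ 7) = 1 − Σ_{j=0}^{7} e^(−μ) μ^j/j! ≈ 0.4013.

0.4013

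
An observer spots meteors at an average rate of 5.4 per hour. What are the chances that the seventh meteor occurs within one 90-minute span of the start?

Over the interval, μ = 5.4 × 1.5 = 8.1 (a 90-minute span = 1.5 hours).
The seventh arrival falls in the interval iff at least 7 events occur there: P(S_7 ≤ t) = P(N ≥ 7) = 1 − P(N ≤ 6) ≈ 0.6987.

0.6987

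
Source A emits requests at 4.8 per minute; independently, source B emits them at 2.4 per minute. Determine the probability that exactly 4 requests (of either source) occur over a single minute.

0.0836

Independent Poisson processes superpose: combined rate λ = 4.8 + 2.4 = 7.2 per minute.
So μ = 7.2.
P(N = 4) = e^(−7.2) · 7.2^4/4! ≈ 0.0836.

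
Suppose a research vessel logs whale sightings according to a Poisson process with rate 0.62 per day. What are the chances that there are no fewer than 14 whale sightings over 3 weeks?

Over the interval, μ = 0.62 × 21 = 13.02 (3 weeks = 21 days).
P(N ≥ 14) = 1 − P(N ≤ 13) = 1 − Σ_{j=0}^{13} e^(−μ) μ^j/j! ≈ 0.4292.

0.4292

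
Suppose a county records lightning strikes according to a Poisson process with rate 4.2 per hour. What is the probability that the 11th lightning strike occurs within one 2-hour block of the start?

0.2257

Over the interval, μ = 4.2 × 2 = 8.4 (a 2-hour block = 2 hours).
The 11th arrival falls in the interval iff at least 11 events occur there: P(S_11 ≤ t) = P(N ≥ 11) = 1 − P(N ≤ 10) ≈ 0.2257.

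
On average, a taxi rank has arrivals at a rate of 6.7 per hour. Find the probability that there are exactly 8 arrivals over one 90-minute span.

Over the interval, μ = 6.7 × 1.5 = 10.05 (a 90-minute span = 1.5 hours).
P(N = 8) = e^(−μ) μ^8/8! = e^(−10.05) · 10.05^8/40320 ≈ 0.1115.

0.1115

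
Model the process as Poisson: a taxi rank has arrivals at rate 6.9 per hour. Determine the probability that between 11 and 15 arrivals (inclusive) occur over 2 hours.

Over the interval, μ = 6.9 × 2 = 13.8 (2 hours).
P(11 ≤ N ≤ 15) = Σ_{j=11}^{15} e^(−13.8) · 13.8^j/j! ≈ 0.4997.

0.4997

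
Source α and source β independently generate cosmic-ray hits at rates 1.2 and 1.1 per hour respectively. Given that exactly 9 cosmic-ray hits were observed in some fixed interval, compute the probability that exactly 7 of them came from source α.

0.0867

Given the total, each event is independently from source α with probability p = λ_α/(λ_α+λ_β) = 1.2/2.3 ≈ 0.5217.
So K ~ Binomial(9, 1.2/2.3): P(K = 7) = C(9,7) · (1.2/2.3)^7 · (1.1/2.3)^2 ≈ 0.0867.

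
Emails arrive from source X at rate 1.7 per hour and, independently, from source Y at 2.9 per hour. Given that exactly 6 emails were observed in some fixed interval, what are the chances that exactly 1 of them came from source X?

0.2208

Given the total, each event is independently from source X with probability p = λ_X/(λ_X+λ_Y) = 1.7/4.6 ≈ 0.3696.
So K ~ Binomial(6, 1.7/4.6): P(K = 1) = C(6,1) · (1.7/4.6)^1 · (2.9/4.6)^5 ≈ 0.2208.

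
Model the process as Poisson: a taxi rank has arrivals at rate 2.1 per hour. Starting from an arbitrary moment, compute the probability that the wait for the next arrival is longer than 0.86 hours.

The wait for the next event is exponential with rate λ = 2.1 per hour.
P(T > 0.86) = e^(−λt) = e^(−2.1 × 0.86) = e^(−1.806) ≈ 0.1643.

0.1643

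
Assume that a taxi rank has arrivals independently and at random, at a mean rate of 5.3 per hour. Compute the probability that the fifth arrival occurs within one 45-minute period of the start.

0.3663

Over the interval, μ = 5.3 × 0.75 = 3.975 (a 45-minute period = 0.75 hours).
The fifth arrival falls in the interval iff at least 5 events occur there: P(S_5 ≤ t) = P(N ≥ 5) = 1 − P(N ≤ 4) ≈ 0.3663.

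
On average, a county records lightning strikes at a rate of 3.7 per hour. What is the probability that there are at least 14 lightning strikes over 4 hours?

Over the interval, μ = 3.7 × 4 = 14.8 (4 hours).
P(N ≥ 14) = 1 − P(N ≤ 13) = 1 − Σ_{j=0}^{13} e^(−μ) μ^j/j! ≈ 0.6174.

0.6174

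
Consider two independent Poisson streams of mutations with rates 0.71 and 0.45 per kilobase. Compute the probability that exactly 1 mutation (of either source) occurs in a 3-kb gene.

0.1072

Independent Poisson processes superpose: combined rate λ = 0.71 + 0.45 = 1.16 per kilobase.
Over the interval, μ = 1.16 × 3 = 3.48 (a 3-kb gene = 3 kilobases).
P(N = 1) = e^(−3.48) · 3.48^1/1! ≈ 0.1072.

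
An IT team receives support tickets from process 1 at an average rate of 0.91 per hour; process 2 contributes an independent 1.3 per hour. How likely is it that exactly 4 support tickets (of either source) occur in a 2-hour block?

0.1914

Independent Poisson processes superpose: combined rate λ = 0.91 + 1.3 = 2.21 per hour.
Over the interval, μ = 2.21 × 2 = 4.42 (a 2-hour block = 2 hours).
P(N = 4) = e^(−4.42) · 4.42^4/4! ≈ 0.1914.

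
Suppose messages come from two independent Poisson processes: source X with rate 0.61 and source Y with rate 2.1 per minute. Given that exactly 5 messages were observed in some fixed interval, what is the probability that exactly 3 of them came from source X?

Given the total, each event is independently from source X with probability p = λ_X/(λ_X+λ_Y) = 0.61/2.71 ≈ 0.2251.
So K ~ Binomial(5, 0.61/2.71): P(K = 3) = C(5,3) · (0.61/2.71)^3 · (2.1/2.71)^2 ≈ 0.0685.

0.0685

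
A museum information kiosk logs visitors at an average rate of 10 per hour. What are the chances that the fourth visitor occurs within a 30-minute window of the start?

Over the interval, μ = 10 × 0.5 = 5 (a 30-minute window = 0.5 hours).
The fourth arrival falls in the interval iff at least 4 events occur there: P(S_4 ≤ t) = P(N ≥ 4) = 1 − P(N ≤ 3) ≈ 0.7350.

0.7350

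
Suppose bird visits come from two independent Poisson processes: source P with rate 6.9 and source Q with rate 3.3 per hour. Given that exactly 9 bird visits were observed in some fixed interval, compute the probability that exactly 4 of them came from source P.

0.0935

Given the total, each event is independently from source P with probability p = λ_P/(λ_P+λ_Q) = 6.9/10.2 ≈ 0.6765.
So K ~ Binomial(9, 6.9/10.2): P(K = 4) = C(9,4) · (6.9/10.2)^4 · (3.3/10.2)^5 ≈ 0.0935.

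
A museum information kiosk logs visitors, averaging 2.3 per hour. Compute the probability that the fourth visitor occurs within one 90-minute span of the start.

Over the interval, μ = 2.3 × 1.5 = 3.45 (a 90-minute span = 1.5 hours).
The fourth arrival falls in the interval iff at least 4 events occur there: P(S_4 ≤ t) = P(N ≥ 4) = 1 − P(N ≤ 3) ≈ 0.4525.

0.4525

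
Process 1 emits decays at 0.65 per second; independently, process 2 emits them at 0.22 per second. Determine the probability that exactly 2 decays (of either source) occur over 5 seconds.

0.1221

Independent Poisson processes superpose: combined rate λ = 0.65 + 0.22 = 0.87 per second.
Over the interval, μ = 0.87 × 5 = 4.35 (5 seconds).
P(N = 2) = e^(−4.35) · 4.35^2/2! ≈ 0.1221.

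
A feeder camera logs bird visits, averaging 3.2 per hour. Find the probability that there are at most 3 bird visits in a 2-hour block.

Over the interval, μ = 3.2 × 2 = 6.4 (a 2-hour block = 2 hours).
P(N ≤ 3) = Σ_{j=0}^{3} e^(−μ) μ^j/j! ≈ 0.1189.

0.1189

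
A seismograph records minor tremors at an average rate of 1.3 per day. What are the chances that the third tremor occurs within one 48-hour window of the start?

0.4816

Over the interval, μ = 1.3 × 2 = 2.6 (a 48-hour window = 2 days).
The third arrival falls in the interval iff at least 3 events occur there: P(S_3 ≤ t) = P(N ≥ 3) = 1 − P(N ≤ 2) ≈ 0.4816.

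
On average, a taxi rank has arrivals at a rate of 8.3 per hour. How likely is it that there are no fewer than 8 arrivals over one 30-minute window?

Over the interval, μ = 8.3 × 0.5 = 4.15 (a 30-minute window = 0.5 hours).
P(N ≥ 8) = 1 − P(N ≤ 7) = 1 − Σ_{j=0}^{7} e^(−μ) μ^j/j! ≈ 0.0606.

0.0606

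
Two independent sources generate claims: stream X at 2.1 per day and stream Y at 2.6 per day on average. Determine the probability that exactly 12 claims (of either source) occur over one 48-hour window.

0.0822

Independent Poisson processes superpose: combined rate λ = 2.1 + 2.6 = 4.7 per day.
Over the interval, μ = 4.7 × 2 = 9.4 (a 48-hour window = 2 days).
P(N = 12) = e^(−9.4) · 9.4^12/12! ≈ 0.0822.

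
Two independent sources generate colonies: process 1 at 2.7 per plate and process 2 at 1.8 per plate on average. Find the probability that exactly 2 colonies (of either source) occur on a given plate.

0.1125

Independent Poisson processes superpose: combined rate λ = 2.7 + 1.8 = 4.5 per plate.
So μ = 4.5.
P(N = 2) = e^(−4.5) · 4.5^2/2! ≈ 0.1125.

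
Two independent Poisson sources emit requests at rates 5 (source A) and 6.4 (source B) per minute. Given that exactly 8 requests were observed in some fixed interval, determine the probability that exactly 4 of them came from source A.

Given the total, each event is independently from source A with probability p = λ_A/(λ_A+λ_B) = 5/11.4 ≈ 0.4386.
So K ~ Binomial(8, 5/11.4): P(K = 4) = C(8,4) · (5/11.4)^4 · (6.4/11.4)^4 ≈ 0.2573.

0.2573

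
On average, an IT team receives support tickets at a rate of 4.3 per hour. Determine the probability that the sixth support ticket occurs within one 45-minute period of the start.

Over the interval, μ = 4.3 × 0.75 = 3.225 (a 45-minute period = 0.75 hours).
The sixth arrival falls in the interval iff at least 6 events occur there: P(S_6 ≤ t) = P(N ≥ 6) = 1 − P(N ≤ 5) ≈ 0.1083.

0.1083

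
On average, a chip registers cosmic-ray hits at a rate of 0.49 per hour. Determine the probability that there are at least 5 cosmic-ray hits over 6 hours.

Over the interval, μ = 0.49 × 6 = 2.94 (6 hours).
P(N ≥ 5) = 1 − P(N ≤ 4) = 1 − Σ_{j=0}^{4} e^(−μ) μ^j/j! ≈ 0.1748.

0.1748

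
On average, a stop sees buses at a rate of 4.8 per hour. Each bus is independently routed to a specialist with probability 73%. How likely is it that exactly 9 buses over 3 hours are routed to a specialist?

0.1175

Thinning: the buses that are routed to a specialist themselves form a Poisson process with rate 0.73 × 4.8 = 3.504 per hour.
Over the interval, μ = 3.504 × 3 = 10.512 (3 hours).
P(N = 9) = e^(−10.512) · 10.512^9/9! ≈ 0.1175.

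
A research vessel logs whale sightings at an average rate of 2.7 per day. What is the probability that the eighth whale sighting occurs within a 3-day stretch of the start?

0.5609

Over the interval, μ = 2.7 × 3 = 8.1 (a 3-day stretch = 3 days).
The eighth arrival falls in the interval iff at least 8 events occur there: P(S_8 ≤ t) = P(N ≥ 8) = 1 − P(N ≤ 7) ≈ 0.5609.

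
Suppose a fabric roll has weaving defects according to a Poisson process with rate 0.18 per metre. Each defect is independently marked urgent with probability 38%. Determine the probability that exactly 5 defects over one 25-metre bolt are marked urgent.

Thinning: the defects that are marked urgent themselves form a Poisson process with rate 0.38 × 0.18 = 0.0684 per metre.
Over the interval, μ = 0.0684 × 25 = 1.71 (a 25-metre bolt = 25 metres).
P(N = 5) = e^(−1.71) · 1.71^5/5! ≈ 0.0220.

0.0220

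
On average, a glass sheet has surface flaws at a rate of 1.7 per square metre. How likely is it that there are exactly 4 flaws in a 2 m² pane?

Over the interval, μ = 1.7 × 2 = 3.4 (a 2 m² pane = 2 square metres).
P(N = 4) = e^(−μ) μ^4/4! = e^(−3.4) · 3.4^4/24 ≈ 0.1858.

0.1858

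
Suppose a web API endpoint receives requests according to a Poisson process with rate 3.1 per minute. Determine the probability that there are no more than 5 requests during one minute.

With mean μ = 3.1 per minute,
P(N ≤ 5) = Σ_{j=0}^{5} e^(−μ) μ^j/j! ≈ 0.9057.

0.9057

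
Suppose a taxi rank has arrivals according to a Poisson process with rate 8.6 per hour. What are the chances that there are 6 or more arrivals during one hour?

0.8578

With mean μ = 8.6 per hour,
P(N ≥ 6) = 1 − P(N ≤ 5) = 1 − Σ_{j=0}^{5} e^(−μ) μ^j/j! ≈ 0.8578.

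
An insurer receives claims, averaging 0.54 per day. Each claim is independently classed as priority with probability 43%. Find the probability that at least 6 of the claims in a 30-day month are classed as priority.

Thinning: the claims that are classed as priority themselves form a Poisson process with rate 0.43 × 0.54 = 0.2322 per day.
Over the interval, μ = 0.2322 × 30 = 6.966 (a 30-day month = 30 days).
P(N ≥ 6) = 1 − P(N ≤ 5) ≈ 0.6949.

0.6949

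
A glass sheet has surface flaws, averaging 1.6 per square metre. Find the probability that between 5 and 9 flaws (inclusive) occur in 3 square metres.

Over the interval, μ = 1.6 × 3 = 4.8 (3 square metres).
P(5 ≤ N ≤ 9) = Σ_{j=5}^{9} e^(−4.8) · 4.8^j/j! ≈ 0.4986.

0.4986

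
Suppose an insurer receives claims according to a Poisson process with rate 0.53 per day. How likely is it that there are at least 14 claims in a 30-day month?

Over the interval, μ = 0.53 × 30 = 15.9 (a 30-day month = 30 days).
P(N ≥ 14) = 1 − P(N ≤ 13) = 1 − Σ_{j=0}^{13} e^(−μ) μ^j/j! ≈ 0.7173.

0.7173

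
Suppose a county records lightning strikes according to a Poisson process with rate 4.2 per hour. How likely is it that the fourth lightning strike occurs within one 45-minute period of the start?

0.3863

Over the interval, μ = 4.2 × 0.75 = 3.15 (a 45-minute period = 0.75 hours).
The fourth arrival falls in the interval iff at least 4 events occur there: P(S_4 ≤ t) = P(N ≥ 4) = 1 − P(N ≤ 3) ≈ 0.3863.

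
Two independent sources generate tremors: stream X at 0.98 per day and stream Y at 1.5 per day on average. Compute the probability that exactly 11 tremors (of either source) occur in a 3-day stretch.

Independent Poisson processes superpose: combined rate λ = 0.98 + 1.5 = 2.48 per day.
Over the interval, μ = 2.48 × 3 = 7.44 (a 3-day stretch = 3 days).
P(N = 11) = e^(−7.44) · 7.44^11/11! ≈ 0.0569.

0.0569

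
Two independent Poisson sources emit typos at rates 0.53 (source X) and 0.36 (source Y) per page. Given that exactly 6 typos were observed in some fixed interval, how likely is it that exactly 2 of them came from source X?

Given the total, each event is independently from source X with probability p = λ_X/(λ_X+λ_Y) = 0.53/0.89 ≈ 0.5955.
So K ~ Binomial(6, 0.53/0.89): P(K = 2) = C(6,2) · (0.53/0.89)^2 · (0.36/0.89)^4 ≈ 0.1424.

0.1424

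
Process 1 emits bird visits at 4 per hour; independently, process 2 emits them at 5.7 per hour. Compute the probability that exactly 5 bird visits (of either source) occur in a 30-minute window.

Independent Poisson processes superpose: combined rate λ = 4 + 5.7 = 9.7 per hour.
Over the interval, μ = 9.7 × 0.5 = 4.85 (a 30-minute window = 0.5 hours).
P(N = 5) = e^(−4.85) · 4.85^5/5! ≈ 0.1751.

0.1751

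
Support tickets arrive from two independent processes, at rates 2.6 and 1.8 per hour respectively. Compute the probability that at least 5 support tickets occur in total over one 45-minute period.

0.2374

Independent Poisson processes superpose: combined rate λ = 2.6 + 1.8 = 4.4 per hour.
Over the interval, μ = 4.4 × 0.75 = 3.3 (a 45-minute period = 0.75 hours).
P(N ≥ 5) = 1 − P(N ≤ 4) ≈ 0.2374.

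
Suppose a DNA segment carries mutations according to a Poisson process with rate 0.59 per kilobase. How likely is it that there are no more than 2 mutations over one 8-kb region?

0.1503

Over the interval, μ = 0.59 × 8 = 4.72 (an 8-kb region = 8 kilobases).
P(N ≤ 2) = Σ_{j=0}^{2} e^(−μ) μ^j/j! ≈ 0.1503.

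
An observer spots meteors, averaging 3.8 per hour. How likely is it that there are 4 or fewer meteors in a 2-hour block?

Over the interval, μ = 3.8 × 2 = 7.6 (a 2-hour block = 2 hours).
P(N ≤ 4) = Σ_{j=0}^{4} e^(−μ) μ^j/j! ≈ 0.1249.

0.1249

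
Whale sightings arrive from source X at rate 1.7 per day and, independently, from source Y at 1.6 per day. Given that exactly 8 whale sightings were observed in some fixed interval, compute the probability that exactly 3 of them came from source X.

Given the total, each event is independently from source X with probability p = λ_X/(λ_X+λ_Y) = 1.7/3.3 ≈ 0.5152.
So K ~ Binomial(8, 1.7/3.3): P(K = 3) = C(8,3) · (1.7/3.3)^3 · (1.6/3.3)^5 ≈ 0.2051.

0.2051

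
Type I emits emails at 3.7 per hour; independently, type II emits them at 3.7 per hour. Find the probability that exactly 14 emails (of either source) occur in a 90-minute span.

0.0747

Independent Poisson processes superpose: combined rate λ = 3.7 + 3.7 = 7.4 per hour.
Over the interval, μ = 7.4 × 1.5 = 11.1 (a 90-minute span = 1.5 hours).
P(N = 14) = e^(−11.1) · 11.1^14/14! ≈ 0.0747.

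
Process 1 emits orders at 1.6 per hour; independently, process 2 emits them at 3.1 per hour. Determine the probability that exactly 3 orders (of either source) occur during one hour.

Independent Poisson processes superpose: combined rate λ = 1.6 + 3.1 = 4.7 per hour.
So μ = 4.7.
P(N = 3) = e^(−4.7) · 4.7^3/3! ≈ 0.1574.

0.1574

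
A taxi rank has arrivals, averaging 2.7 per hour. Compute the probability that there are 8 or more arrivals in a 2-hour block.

0.1783

Over the interval, μ = 2.7 × 2 = 5.4 (a 2-hour block = 2 hours).
P(N ≥ 8) = 1 − P(N ≤ 7) = 1 − Σ_{j=0}^{7} e^(−μ) μ^j/j! ≈ 0.1783.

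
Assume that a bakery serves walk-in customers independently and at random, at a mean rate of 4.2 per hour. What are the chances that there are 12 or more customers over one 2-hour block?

0.1429

Over the interval, μ = 4.2 × 2 = 8.4 (a 2-hour block = 2 hours).
P(N ≥ 12) = 1 − P(N ≤ 11) = 1 − Σ_{j=0}^{11} e^(−μ) μ^j/j! ≈ 0.1429.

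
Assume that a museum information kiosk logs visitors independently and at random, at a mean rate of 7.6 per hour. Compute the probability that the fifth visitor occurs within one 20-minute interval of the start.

Over the interval, μ = 7.6 × 1/3 ≈ 2.53333 (a 20-minute interval = 1/3 hours).
The fifth arrival falls in the interval iff at least 5 events occur there: P(S_5 ≤ t) = P(N ≥ 5) = 1 − P(N ≤ 4) ≈ 0.1133.

0.1133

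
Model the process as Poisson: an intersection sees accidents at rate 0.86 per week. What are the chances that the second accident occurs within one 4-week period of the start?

Over the interval, μ = 0.86 × 4 = 3.44 (a 4-week period = 4 weeks).
The second arrival falls in the interval iff at least 2 events occur there: P(S_2 ≤ t) = P(N ≥ 2) = 1 − P(N ≤ 1) ≈ 0.8576.

0.8576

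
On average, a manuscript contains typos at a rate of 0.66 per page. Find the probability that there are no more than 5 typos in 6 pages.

Over the interval, μ = 0.66 × 6 = 3.96 (6 pages).
P(N ≤ 5) = Σ_{j=0}^{5} e^(−μ) μ^j/j! ≈ 0.7914.

0.7914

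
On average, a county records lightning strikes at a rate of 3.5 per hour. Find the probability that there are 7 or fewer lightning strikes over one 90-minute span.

0.8392

Over the interval, μ = 3.5 × 1.5 = 5.25 (a 90-minute span = 1.5 hours).
P(N ≤ 7) = Σ_{j=0}^{7} e^(−μ) μ^j/j! ≈ 0.8392.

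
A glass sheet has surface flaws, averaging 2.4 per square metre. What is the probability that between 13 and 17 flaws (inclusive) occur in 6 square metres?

0.4772

Over the interval, μ = 2.4 × 6 = 14.4 (6 square metres).
P(13 ≤ N ≤ 17) = Σ_{j=13}^{17} e^(−14.4) · 14.4^j/j! ≈ 0.4772.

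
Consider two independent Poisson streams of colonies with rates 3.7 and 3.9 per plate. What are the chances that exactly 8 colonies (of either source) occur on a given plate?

0.1381

Independent Poisson processes superpose: combined rate λ = 3.7 + 3.9 = 7.6 per plate.
So μ = 7.6.
P(N = 8) = e^(−7.6) · 7.6^8/8! ≈ 0.1381.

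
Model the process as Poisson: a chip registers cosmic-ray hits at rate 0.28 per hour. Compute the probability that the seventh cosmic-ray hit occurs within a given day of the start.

0.5078

Over the interval, μ = 0.28 × 24 = 6.72 (a day = 24 hours).
The seventh arrival falls in the interval iff at least 7 events occur there: P(S_7 ≤ t) = P(N ≥ 7) = 1 − P(N ≤ 6) ≈ 0.5078.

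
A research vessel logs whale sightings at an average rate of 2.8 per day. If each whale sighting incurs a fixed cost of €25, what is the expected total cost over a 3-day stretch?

€210

E[N] = 2.8 × 3 = 8.4 (a 3-day stretch = 3 days); E[cost] = 8.4 × €25 = €210.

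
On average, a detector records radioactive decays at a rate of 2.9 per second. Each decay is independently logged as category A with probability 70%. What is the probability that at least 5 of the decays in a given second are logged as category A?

Thinning: the decays that are logged as category A themselves form a Poisson process with rate 0.7 × 2.9 = 2.03 per second.
So μ = 2.03.
P(N ≥ 5) = 1 − P(N ≤ 4) ≈ 0.0554.

0.0554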